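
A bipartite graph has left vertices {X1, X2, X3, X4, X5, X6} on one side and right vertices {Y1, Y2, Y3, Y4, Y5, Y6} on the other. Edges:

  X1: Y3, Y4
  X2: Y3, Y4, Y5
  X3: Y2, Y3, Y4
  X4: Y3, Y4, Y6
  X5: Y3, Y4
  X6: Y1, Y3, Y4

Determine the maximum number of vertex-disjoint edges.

6

Unit-capacity flow: source→left, listed edges, right→sink; max matching = max flow.
Augmenting path X1→Y3 (+1); matched 1.
Augmenting path X2→Y4 (+1); matched 2.
Augmenting path X3→Y2 (+1); matched 3.
Augmenting path X4→Y6 (+1); matched 4.
Augmenting path X6→Y1 (+1); matched 5.
Augmenting path X5→Y4→X2→Y5 (+1); matched 6.
No augmenting path remains; maximum matching = 6.
König certificate: {X1, X2, X3, X4, X5, X6} is a vertex cover of size 6 (every listed pair touches it), so no matching can be larger.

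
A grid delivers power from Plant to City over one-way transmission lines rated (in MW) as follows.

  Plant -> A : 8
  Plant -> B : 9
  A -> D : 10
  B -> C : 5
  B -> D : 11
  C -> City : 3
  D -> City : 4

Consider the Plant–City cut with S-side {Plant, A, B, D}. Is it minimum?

Given cut capacity: 5 + 4 = 9.
Augment Plant→A→D→City: bottleneck 4, flow now 4.
Augment Plant→B→C→City: bottleneck 3, flow now 7.
No augmenting path remains; maximum flow = 7.
In the residual graph, reachable from Plant: {Plant, A, B, C, D}.
Min-cut edges: C→City (3), D→City (4); capacity 3 + 4 = 7.
Cut capacity 9 exceeds the max flow 7, so it is not minimum.

No — its capacity is 9, but the minimum cut has capacity 7.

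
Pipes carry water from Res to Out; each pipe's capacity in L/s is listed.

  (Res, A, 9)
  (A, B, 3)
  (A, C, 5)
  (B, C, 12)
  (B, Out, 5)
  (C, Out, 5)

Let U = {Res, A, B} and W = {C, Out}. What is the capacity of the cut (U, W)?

22

Edges leaving {Res, A, B}: A→C (5), B→C (12), B→Out (5).
Cut capacity = 5 + 12 + 5 = 22.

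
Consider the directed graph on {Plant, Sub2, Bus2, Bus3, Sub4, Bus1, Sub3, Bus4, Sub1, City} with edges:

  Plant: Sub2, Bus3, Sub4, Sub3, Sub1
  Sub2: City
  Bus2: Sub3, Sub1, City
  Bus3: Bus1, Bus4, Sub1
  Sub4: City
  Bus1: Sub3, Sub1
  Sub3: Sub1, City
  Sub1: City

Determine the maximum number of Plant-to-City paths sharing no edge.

Assign every edge capacity 1; by Menger, the answer equals the max flow.
Path Plant→Sub2→City (+1); total 1.
Path Plant→Sub4→City (+1); total 2.
Path Plant→Sub3→City (+1); total 3.
Path Plant→Sub1→City (+1); total 4.
No residual Plant→City path; max flow = 4.
Certifying cut of size 4: {Plant→Sub2, Plant→Sub4, Sub1→City, Sub3→City}.

4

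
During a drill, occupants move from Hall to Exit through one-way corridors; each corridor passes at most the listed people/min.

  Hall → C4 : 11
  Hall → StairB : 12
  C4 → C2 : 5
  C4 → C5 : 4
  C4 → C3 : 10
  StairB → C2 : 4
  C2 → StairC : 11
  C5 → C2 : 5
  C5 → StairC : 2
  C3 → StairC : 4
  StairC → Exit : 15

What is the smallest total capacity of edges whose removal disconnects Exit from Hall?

Augment Hall→C4→C2→StairC→Exit: bottleneck 5, flow now 5.
Augment Hall→C4→C5→StairC→Exit: bottleneck 2, flow now 7.
Augment Hall→C4→C3→StairC→Exit: bottleneck 4, flow now 11.
Augment Hall→StairB→C2→StairC→Exit: bottleneck 4, flow now 15.
No augmenting path remains; maximum flow = 15.
By max-flow min-cut, the minimum cut capacity equals the max flow.
In the residual graph, reachable from Hall: {Hall, StairB}.
Min-cut edges: Hall→C4 (11), StairB→C2 (4); capacity 11 + 4 = 15.

15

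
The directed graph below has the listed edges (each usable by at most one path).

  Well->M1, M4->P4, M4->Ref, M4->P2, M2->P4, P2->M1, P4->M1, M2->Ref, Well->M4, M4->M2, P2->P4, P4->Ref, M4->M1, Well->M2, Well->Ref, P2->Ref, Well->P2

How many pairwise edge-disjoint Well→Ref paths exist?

Assign every edge capacity 1; by Menger, the answer equals the max flow.
Path Well→Ref (+1); total 1.
Path Well→M4→Ref (+1); total 2.
Path Well→P2→Ref (+1); total 3.
Path Well→M2→Ref (+1); total 4.
No residual Well→Ref path; max flow = 4.
Certifying cut of size 4: {Well→M2, Well→M4, Well→P2, Well→Ref}.

4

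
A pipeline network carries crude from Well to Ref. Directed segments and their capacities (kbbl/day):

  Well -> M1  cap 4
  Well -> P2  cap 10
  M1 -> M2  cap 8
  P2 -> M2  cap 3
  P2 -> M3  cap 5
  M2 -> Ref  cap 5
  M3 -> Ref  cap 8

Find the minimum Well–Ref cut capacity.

Augment Well→M1→M2→Ref: bottleneck 4, flow now 4.
Augment Well→P2→M2→Ref: bottleneck 1, flow now 5.
Augment Well→P2→M3→Ref: bottleneck 5, flow now 10.
No augmenting path remains; maximum flow = 10.
By max-flow min-cut, the minimum cut capacity equals the max flow.
In the residual graph, reachable from Well: {Well, M1, P2, M2}.
Min-cut edges: P2→M3 (5), M2→Ref (5); capacity 5 + 5 = 10.

10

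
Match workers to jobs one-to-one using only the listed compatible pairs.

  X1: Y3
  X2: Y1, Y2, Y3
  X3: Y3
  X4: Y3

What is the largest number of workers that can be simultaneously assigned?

Unit-capacity flow: source→left, listed edges, right→sink; max matching = max flow.
Augmenting path X1→Y3 (+1); matched 1.
Augmenting path X2→Y1 (+1); matched 2.
No augmenting path remains; maximum matching = 2.
König certificate: {X2, Y3} is a vertex cover of size 2 (every listed pair touches it), so no matching can be larger.

2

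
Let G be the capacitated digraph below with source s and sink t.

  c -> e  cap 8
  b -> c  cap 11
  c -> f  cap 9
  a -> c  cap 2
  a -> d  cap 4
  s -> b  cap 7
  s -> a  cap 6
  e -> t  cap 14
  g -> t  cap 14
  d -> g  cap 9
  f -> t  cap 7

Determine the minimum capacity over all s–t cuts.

13

Augment s→a→c→e→t: bottleneck 2, flow now 2.
Augment s→a→d→g→t: bottleneck 4, flow now 6.
Augment s→b→c→e→t: bottleneck 6, flow now 12.
Augment s→b→c→f→t: bottleneck 1, flow now 13.
No augmenting path remains; maximum flow = 13.
By max-flow min-cut, the minimum cut capacity equals the max flow.
In the residual graph, reachable from s: {s}.
Min-cut edges: s→a (6), s→b (7); capacity 6 + 7 = 13.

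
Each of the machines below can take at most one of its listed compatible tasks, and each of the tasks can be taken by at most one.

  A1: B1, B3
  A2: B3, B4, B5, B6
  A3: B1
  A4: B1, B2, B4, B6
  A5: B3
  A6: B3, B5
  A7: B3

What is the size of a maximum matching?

Unit-capacity flow: source→left, listed edges, right→sink; max matching = max flow.
Augmenting path A1→B1 (+1); matched 1.
Augmenting path A2→B3 (+1); matched 2.
Augmenting path A4→B2 (+1); matched 3.
Augmenting path A6→B5 (+1); matched 4.
Augmenting path A5→B3→A2→B4 (+1); matched 5.
No augmenting path remains; maximum matching = 5.
König certificate: {A2, A4, A6, B1, B3} is a vertex cover of size 5 (every listed pair touches it), so no matching can be larger.

5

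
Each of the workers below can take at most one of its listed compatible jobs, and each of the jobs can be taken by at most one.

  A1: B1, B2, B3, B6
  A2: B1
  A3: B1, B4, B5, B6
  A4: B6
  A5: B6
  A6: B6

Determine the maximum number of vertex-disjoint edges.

4

Unit-capacity flow: source→left, listed edges, right→sink; max matching = max flow.
Augmenting path A1→B1 (+1); matched 1.
Augmenting path A3→B4 (+1); matched 2.
Augmenting path A4→B6 (+1); matched 3.
Augmenting path A2→B1→A1→B2 (+1); matched 4.
No augmenting path remains; maximum matching = 4.
König certificate: {A1, A2, A3, B6} is a vertex cover of size 4 (every listed pair touches it), so no matching can be larger.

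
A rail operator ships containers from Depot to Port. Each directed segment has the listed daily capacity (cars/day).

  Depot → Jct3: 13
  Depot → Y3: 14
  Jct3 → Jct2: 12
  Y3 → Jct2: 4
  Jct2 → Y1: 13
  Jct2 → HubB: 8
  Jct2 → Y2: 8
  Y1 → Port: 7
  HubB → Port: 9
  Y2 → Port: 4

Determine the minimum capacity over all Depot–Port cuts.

Augment Depot→Jct3→Jct2→Y1→Port: bottleneck 7, flow now 7.
Augment Depot→Jct3→Jct2→HubB→Port: bottleneck 5, flow now 12.
Augment Depot→Y3→Jct2→HubB→Port: bottleneck 3, flow now 15.
Augment Depot→Y3→Jct2→Y2→Port: bottleneck 1, flow now 16.
No augmenting path remains; maximum flow = 16.
By max-flow min-cut, the minimum cut capacity equals the max flow.
In the residual graph, reachable from Depot: {Depot, Jct3, Y3}.
Min-cut edges: Jct3→Jct2 (12), Y3→Jct2 (4); capacity 12 + 4 = 16.

16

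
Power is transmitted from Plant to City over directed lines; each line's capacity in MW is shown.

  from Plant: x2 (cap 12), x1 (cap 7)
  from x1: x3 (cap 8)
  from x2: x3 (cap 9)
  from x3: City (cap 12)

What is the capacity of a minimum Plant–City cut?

Augment Plant→x1→x3→City: bottleneck 7, flow now 7.
Augment Plant→x2→x3→City: bottleneck 5, flow now 12.
No augmenting path remains; maximum flow = 12.
By max-flow min-cut, the minimum cut capacity equals the max flow.
In the residual graph, reachable from Plant: {Plant, x1, x2, x3}.
Min-cut edges: x3→City (12); capacity 12 = 12.

12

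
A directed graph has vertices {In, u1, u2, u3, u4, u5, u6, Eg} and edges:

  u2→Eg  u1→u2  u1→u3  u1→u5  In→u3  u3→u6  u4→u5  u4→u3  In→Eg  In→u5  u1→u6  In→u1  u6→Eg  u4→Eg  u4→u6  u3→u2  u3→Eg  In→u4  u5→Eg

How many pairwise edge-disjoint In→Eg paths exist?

5

Assign every edge capacity 1; by Menger, the answer equals the max flow.
Path In→Eg (+1); total 1.
Path In→u3→Eg (+1); total 2.
Path In→u4→Eg (+1); total 3.
Path In→u5→Eg (+1); total 4.
Path In→u1→u2→Eg (+1); total 5.
No residual In→Eg path; max flow = 5.
Certifying cut of size 5: {In→Eg, In→u1, In→u3, In→u4, In→u5}.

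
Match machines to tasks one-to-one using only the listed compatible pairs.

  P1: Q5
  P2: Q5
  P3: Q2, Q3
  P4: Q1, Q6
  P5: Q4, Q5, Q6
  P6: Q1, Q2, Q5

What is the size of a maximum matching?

Unit-capacity flow: source→left, listed edges, right→sink; max matching = max flow.
Augmenting path P1→Q5 (+1); matched 1.
Augmenting path P3→Q2 (+1); matched 2.
Augmenting path P4→Q1 (+1); matched 3.
Augmenting path P5→Q4 (+1); matched 4.
Augmenting path P6→Q1→P4→Q6 (+1); matched 5.
No augmenting path remains; maximum matching = 5.
König certificate: {P3, P4, P5, P6, Q5} is a vertex cover of size 5 (every listed pair touches it), so no matching can be larger.

5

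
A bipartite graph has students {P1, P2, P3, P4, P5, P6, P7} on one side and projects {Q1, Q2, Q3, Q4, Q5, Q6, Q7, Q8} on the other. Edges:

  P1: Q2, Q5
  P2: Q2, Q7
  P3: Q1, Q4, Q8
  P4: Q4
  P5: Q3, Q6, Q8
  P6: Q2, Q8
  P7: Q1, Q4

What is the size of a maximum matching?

Unit-capacity flow: source→left, listed edges, right→sink; max matching = max flow.
Augmenting path P1→Q2 (+1); matched 1.
Augmenting path P2→Q7 (+1); matched 2.
Augmenting path P3→Q1 (+1); matched 3.
Augmenting path P4→Q4 (+1); matched 4.
Augmenting path P5→Q3 (+1); matched 5.
Augmenting path P6→Q8 (+1); matched 6.
Augmenting path P7→Q1→P3→Q8→P6→Q2→P1→Q5 (+1); matched 7.
No augmenting path remains; maximum matching = 7.
König certificate: {P1, P2, P3, P4, P5, P6, P7} is a vertex cover of size 7 (every listed pair touches it), so no matching can be larger.

7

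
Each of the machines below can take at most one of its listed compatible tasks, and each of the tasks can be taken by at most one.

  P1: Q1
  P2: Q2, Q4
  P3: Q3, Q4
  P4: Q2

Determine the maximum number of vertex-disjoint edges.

Unit-capacity flow: source→left, listed edges, right→sink; max matching = max flow.
Augmenting path P1→Q1 (+1); matched 1.
Augmenting path P2→Q2 (+1); matched 2.
Augmenting path P3→Q3 (+1); matched 3.
Augmenting path P4→Q2→P2→Q4 (+1); matched 4.
No augmenting path remains; maximum matching = 4.
König certificate: {P1, P2, P3, P4} is a vertex cover of size 4 (every listed pair touches it), so no matching can be larger.

4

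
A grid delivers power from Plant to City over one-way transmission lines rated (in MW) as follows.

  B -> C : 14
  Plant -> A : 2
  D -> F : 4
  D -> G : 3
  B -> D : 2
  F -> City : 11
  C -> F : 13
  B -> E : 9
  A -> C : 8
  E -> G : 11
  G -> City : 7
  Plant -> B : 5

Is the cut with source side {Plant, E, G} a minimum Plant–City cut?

Given cut capacity: 2 + 5 + 7 = 14.
Augment Plant→A→C→F→City: bottleneck 2, flow now 2.
Augment Plant→B→C→F→City: bottleneck 5, flow now 7.
No augmenting path remains; maximum flow = 7.
In the residual graph, reachable from Plant: {Plant}.
Min-cut edges: Plant→A (2), Plant→B (5); capacity 2 + 5 = 7.
Cut capacity 14 exceeds the max flow 7, so it is not minimum.

No — its capacity is 14, but the minimum cut has capacity 7.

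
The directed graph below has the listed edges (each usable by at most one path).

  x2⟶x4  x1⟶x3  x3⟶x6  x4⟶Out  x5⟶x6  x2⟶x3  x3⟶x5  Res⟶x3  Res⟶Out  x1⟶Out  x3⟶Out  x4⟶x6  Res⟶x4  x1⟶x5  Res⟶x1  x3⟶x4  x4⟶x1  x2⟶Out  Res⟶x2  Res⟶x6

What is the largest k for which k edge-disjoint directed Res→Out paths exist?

5

Assign every edge capacity 1; by Menger, the answer equals the max flow.
Path Res→Out (+1); total 1.
Path Res→x1→Out (+1); total 2.
Path Res→x2→Out (+1); total 3.
Path Res→x3→Out (+1); total 4.
Path Res→x4→Out (+1); total 5.
No residual Res→Out path; max flow = 5.
Certifying cut of size 5: {Res→Out, Res→x1, Res→x2, Res→x3, Res→x4}.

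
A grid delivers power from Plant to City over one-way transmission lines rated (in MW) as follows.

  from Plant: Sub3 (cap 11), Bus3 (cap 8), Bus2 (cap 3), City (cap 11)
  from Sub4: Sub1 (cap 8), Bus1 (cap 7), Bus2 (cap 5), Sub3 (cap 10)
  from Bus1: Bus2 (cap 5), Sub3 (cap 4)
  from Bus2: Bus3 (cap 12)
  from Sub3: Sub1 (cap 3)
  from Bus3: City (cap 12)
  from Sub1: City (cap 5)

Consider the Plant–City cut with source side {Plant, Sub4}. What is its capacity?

63

Edges leaving {Plant, Sub4}: Plant→Bus2 (3), Plant→Sub3 (11), Plant→Bus3 (8), Plant→City (11), Sub4→Bus1 (7), Sub4→Bus2 (5), Sub4→Sub3 (10), Sub4→Sub1 (8).
Cut capacity = 3 + 11 + 8 + 11 + 7 + 5 + 10 + 8 = 63.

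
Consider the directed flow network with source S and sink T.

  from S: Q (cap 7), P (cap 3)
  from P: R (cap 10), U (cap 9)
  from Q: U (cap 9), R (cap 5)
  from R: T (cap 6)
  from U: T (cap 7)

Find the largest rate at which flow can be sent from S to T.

10

Augment S→P→R→T: bottleneck 3, flow now 3.
Augment S→Q→R→T: bottleneck 3, flow now 6.
Augment S→Q→U→T: bottleneck 4, flow now 10.
No augmenting path remains; maximum flow = 10.
In the residual graph, reachable from S: {S}.
Min-cut edges: S→P (3), S→Q (7); capacity 3 + 7 = 10.
This cut is saturated, so no flow can exceed 10.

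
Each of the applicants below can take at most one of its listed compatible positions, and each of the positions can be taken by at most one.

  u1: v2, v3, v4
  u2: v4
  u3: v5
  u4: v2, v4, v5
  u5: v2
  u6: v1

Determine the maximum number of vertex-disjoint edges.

Unit-capacity flow: source→left, listed edges, right→sink; max matching = max flow.
Augmenting path u1→v2 (+1); matched 1.
Augmenting path u2→v4 (+1); matched 2.
Augmenting path u3→v5 (+1); matched 3.
Augmenting path u6→v1 (+1); matched 4.
Augmenting path u4→v2→u1→v3 (+1); matched 5.
No augmenting path remains; maximum matching = 5.
König certificate: {u1, u6, v2, v4, v5} is a vertex cover of size 5 (every listed pair touches it), so no matching can be larger.

5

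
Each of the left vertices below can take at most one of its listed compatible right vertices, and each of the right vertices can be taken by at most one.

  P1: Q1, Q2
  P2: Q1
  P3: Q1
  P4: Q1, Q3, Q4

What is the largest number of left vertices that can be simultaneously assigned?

Unit-capacity flow: source→left, listed edges, right→sink; max matching = max flow.
Augmenting path P1→Q1 (+1); matched 1.
Augmenting path P4→Q3 (+1); matched 2.
Augmenting path P2→Q1→P1→Q2 (+1); matched 3.
No augmenting path remains; maximum matching = 3.
König certificate: {P1, P4, Q1} is a vertex cover of size 3 (every listed pair touches it), so no matching can be larger.

3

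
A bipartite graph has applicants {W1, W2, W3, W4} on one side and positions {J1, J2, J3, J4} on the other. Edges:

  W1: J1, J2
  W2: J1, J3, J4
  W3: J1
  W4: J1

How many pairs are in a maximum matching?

Unit-capacity flow: source→left, listed edges, right→sink; max matching = max flow.
Augmenting path W1→J1 (+1); matched 1.
Augmenting path W2→J3 (+1); matched 2.
Augmenting path W3→J1→W1→J2 (+1); matched 3.
No augmenting path remains; maximum matching = 3.
König certificate: {W1, W2, J1} is a vertex cover of size 3 (every listed pair touches it), so no matching can be larger.

3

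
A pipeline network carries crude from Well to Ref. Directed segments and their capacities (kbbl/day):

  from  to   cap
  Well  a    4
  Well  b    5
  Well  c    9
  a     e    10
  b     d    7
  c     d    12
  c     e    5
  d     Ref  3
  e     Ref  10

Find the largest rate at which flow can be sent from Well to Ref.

Augment Well→a→e→Ref: bottleneck 4, flow now 4.
Augment Well→b→d→Ref: bottleneck 3, flow now 7.
Augment Well→c→e→Ref: bottleneck 5, flow now 12.
No augmenting path remains; maximum flow = 12.
In the residual graph, reachable from Well: {Well, b, c, d}.
Min-cut edges: Well→a (4), c→e (5), d→Ref (3); capacity 4 + 5 + 3 = 12.
This cut is saturated, so no flow can exceed 12.

12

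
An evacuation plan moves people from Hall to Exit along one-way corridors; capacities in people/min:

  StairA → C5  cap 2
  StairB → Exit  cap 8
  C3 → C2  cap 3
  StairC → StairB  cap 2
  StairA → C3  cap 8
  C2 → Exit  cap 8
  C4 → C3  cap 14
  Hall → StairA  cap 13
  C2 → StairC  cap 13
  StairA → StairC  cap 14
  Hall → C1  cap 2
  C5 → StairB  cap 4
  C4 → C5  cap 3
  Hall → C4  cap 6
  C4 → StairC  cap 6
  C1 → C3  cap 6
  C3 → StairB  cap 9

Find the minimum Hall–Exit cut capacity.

11

Augment Hall→C1→C3→C2→Exit: bottleneck 2, flow now 2.
Augment Hall→C4→C3→C2→Exit: bottleneck 1, flow now 3.
Augment Hall→C4→C3→StairB→Exit: bottleneck 5, flow now 8.
Augment Hall→StairA→C3→StairB→Exit: bottleneck 3, flow now 11.
No augmenting path remains; maximum flow = 11.
By max-flow min-cut, the minimum cut capacity equals the max flow.
In the residual graph, reachable from Hall: {Hall, C1, C4, StairA, C3, StairC, C5, StairB}.
Min-cut edges: C3→C2 (3), StairB→Exit (8); capacity 3 + 8 = 11.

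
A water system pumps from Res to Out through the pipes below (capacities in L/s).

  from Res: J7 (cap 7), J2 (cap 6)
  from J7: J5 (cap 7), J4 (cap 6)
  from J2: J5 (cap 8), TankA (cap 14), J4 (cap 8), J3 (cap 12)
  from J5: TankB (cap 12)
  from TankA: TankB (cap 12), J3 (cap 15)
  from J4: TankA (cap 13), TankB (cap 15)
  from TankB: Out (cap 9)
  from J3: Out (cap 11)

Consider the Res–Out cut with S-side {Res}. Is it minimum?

Given cut capacity: 7 + 6 = 13.
Augment Res→J2→J3→Out: bottleneck 6, flow now 6.
Augment Res→J7→J5→TankB→Out: bottleneck 7, flow now 13.
No augmenting path remains; maximum flow = 13.
Cut capacity 13 equals the max flow, so it is a minimum cut.

Yes — it is a minimum cut (capacity 13).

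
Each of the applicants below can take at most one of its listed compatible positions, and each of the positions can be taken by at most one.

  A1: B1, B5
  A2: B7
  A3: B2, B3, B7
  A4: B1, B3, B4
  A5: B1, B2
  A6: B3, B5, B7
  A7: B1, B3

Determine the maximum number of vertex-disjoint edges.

6

Unit-capacity flow: source→left, listed edges, right→sink; max matching = max flow.
Augmenting path A1→B1 (+1); matched 1.
Augmenting path A2→B7 (+1); matched 2.
Augmenting path A3→B2 (+1); matched 3.
Augmenting path A4→B3 (+1); matched 4.
Augmenting path A6→B5 (+1); matched 5.
Augmenting path A7→B3→A4→B4 (+1); matched 6.
No augmenting path remains; maximum matching = 6.
König certificate: {A4, B1, B2, B3, B5, B7} is a vertex cover of size 6 (every listed pair touches it), so no matching can be larger.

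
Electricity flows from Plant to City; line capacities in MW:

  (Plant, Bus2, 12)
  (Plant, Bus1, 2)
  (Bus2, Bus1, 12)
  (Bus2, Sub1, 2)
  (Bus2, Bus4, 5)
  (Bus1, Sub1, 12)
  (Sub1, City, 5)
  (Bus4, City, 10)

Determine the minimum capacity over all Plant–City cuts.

Augment Plant→Bus2→Sub1→City: bottleneck 2, flow now 2.
Augment Plant→Bus2→Bus4→City: bottleneck 5, flow now 7.
Augment Plant→Bus1→Sub1→City: bottleneck 2, flow now 9.
Augment Plant→Bus2→Bus1→Sub1→City: bottleneck 1, flow now 10.
No augmenting path remains; maximum flow = 10.
By max-flow min-cut, the minimum cut capacity equals the max flow.
In the residual graph, reachable from Plant: {Plant, Bus2, Bus1, Sub1}.
Min-cut edges: Bus2→Bus4 (5), Sub1→City (5); capacity 5 + 5 = 10.

10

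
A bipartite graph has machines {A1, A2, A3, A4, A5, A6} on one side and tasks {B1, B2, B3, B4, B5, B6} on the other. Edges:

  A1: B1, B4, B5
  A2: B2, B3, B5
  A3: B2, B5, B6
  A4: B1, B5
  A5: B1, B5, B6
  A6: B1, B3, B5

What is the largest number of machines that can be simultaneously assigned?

6

Unit-capacity flow: source→left, listed edges, right→sink; max matching = max flow.
Augmenting path A1→B1 (+1); matched 1.
Augmenting path A2→B2 (+1); matched 2.
Augmenting path A3→B5 (+1); matched 3.
Augmenting path A5→B6 (+1); matched 4.
Augmenting path A6→B3 (+1); matched 5.
Augmenting path A4→B1→A1→B4 (+1); matched 6.
No augmenting path remains; maximum matching = 6.
König certificate: {A1, A2, A3, A4, A5, A6} is a vertex cover of size 6 (every listed pair touches it), so no matching can be larger.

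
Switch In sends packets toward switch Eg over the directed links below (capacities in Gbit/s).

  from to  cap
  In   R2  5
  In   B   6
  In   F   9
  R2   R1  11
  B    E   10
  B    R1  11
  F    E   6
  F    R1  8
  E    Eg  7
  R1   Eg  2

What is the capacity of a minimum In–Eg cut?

9

Augment In→R2→R1→Eg: bottleneck 2, flow now 2.
Augment In→B→E→Eg: bottleneck 6, flow now 8.
Augment In→F→E→Eg: bottleneck 1, flow now 9.
No augmenting path remains; maximum flow = 9.
By max-flow min-cut, the minimum cut capacity equals the max flow.
In the residual graph, reachable from In: {In, R2, B, F, E, R1}.
Min-cut edges: E→Eg (7), R1→Eg (2); capacity 7 + 2 = 9.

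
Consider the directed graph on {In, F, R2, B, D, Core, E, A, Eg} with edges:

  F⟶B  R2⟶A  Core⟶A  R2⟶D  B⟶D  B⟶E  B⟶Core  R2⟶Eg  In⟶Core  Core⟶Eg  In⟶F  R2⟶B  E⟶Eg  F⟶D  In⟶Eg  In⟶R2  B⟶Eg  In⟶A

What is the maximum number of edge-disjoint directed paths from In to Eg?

Assign every edge capacity 1; by Menger, the answer equals the max flow.
Path In→Eg (+1); total 1.
Path In→R2→Eg (+1); total 2.
Path In→Core→Eg (+1); total 3.
Path In→F→B→Eg (+1); total 4.
No residual In→Eg path; max flow = 4.
Certifying cut of size 4: {In→Core, In→Eg, In→F, In→R2}.

4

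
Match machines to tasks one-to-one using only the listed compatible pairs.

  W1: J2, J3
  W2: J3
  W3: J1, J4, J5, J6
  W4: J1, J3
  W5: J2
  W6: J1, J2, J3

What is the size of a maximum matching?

4

Unit-capacity flow: source→left, listed edges, right→sink; max matching = max flow.
Augmenting path W1→J2 (+1); matched 1.
Augmenting path W2→J3 (+1); matched 2.
Augmenting path W3→J1 (+1); matched 3.
Augmenting path W4→J1→W3→J4 (+1); matched 4.
No augmenting path remains; maximum matching = 4.
König certificate: {W3, J1, J2, J3} is a vertex cover of size 4 (every listed pair touches it), so no matching can be larger.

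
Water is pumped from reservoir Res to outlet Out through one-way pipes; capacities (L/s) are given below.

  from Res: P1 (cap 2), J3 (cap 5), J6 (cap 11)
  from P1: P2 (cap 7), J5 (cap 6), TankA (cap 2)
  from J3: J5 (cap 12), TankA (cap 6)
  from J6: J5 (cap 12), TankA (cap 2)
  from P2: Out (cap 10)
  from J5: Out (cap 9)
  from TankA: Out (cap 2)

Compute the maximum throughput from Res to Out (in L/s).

13

Augment Res→P1→P2→Out: bottleneck 2, flow now 2.
Augment Res→J3→J5→Out: bottleneck 5, flow now 7.
Augment Res→J6→J5→Out: bottleneck 4, flow now 11.
Augment Res→J6→TankA→Out: bottleneck 2, flow now 13.
No augmenting path remains; maximum flow = 13.
In the residual graph, reachable from Res: {Res, J3, J6, J5, TankA}.
Min-cut edges: Res→P1 (2), J5→Out (9), TankA→Out (2); capacity 2 + 9 + 2 = 13.
This cut is saturated, so no flow can exceed 13.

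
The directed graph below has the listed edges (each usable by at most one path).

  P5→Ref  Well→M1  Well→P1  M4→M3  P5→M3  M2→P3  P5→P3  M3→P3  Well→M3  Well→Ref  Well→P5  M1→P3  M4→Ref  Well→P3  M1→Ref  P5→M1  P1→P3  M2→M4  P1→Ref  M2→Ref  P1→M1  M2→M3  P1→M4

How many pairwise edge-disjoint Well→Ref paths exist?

4

Assign every edge capacity 1; by Menger, the answer equals the max flow.
Path Well→Ref (+1); total 1.
Path Well→P5→Ref (+1); total 2.
Path Well→P1→Ref (+1); total 3.
Path Well→M1→Ref (+1); total 4.
No residual Well→Ref path; max flow = 4.
Certifying cut of size 4: {Well→M1, Well→P1, Well→P5, Well→Ref}.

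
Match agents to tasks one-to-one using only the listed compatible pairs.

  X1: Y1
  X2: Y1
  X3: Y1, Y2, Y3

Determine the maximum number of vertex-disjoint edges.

2

Unit-capacity flow: source→left, listed edges, right→sink; max matching = max flow.
Augmenting path X1→Y1 (+1); matched 1.
Augmenting path X3→Y2 (+1); matched 2.
No augmenting path remains; maximum matching = 2.
König certificate: {X3, Y1} is a vertex cover of size 2 (every listed pair touches it), so no matching can be larger.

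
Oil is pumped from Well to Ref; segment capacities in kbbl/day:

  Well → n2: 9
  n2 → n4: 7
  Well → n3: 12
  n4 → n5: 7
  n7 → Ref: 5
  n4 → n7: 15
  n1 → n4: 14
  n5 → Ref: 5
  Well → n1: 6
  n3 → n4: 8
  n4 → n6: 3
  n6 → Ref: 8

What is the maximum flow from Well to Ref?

13

Augment Well→n1→n4→n5→Ref: bottleneck 5, flow now 5.
Augment Well→n1→n4→n6→Ref: bottleneck 1, flow now 6.
Augment Well→n2→n4→n6→Ref: bottleneck 2, flow now 8.
Augment Well→n2→n4→n7→Ref: bottleneck 5, flow now 13.
No augmenting path remains; maximum flow = 13.
In the residual graph, reachable from Well: {Well, n1, n2, n3, n4, n5, n7}.
Min-cut edges: n4→n6 (3), n5→Ref (5), n7→Ref (5); capacity 3 + 5 + 5 = 13.
This cut is saturated, so no flow can exceed 13.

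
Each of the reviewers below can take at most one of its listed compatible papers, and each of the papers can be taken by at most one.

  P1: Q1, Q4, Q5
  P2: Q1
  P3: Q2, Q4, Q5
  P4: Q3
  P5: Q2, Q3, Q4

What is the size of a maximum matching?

5

Unit-capacity flow: source→left, listed edges, right→sink; max matching = max flow.
Augmenting path P1→Q1 (+1); matched 1.
Augmenting path P3→Q2 (+1); matched 2.
Augmenting path P4→Q3 (+1); matched 3.
Augmenting path P5→Q4 (+1); matched 4.
Augmenting path P2→Q1→P1→Q5 (+1); matched 5.
No augmenting path remains; maximum matching = 5.
König certificate: {P1, P2, P3, P4, P5} is a vertex cover of size 5 (every listed pair touches it), so no matching can be larger.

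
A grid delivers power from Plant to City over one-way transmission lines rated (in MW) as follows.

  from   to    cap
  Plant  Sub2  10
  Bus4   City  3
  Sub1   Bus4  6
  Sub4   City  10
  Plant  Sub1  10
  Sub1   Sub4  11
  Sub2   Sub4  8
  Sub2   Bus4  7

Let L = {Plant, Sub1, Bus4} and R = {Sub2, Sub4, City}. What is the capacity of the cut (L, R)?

24

Edges leaving {Plant, Sub1, Bus4}: Plant→Sub2 (10), Sub1→Sub4 (11), Bus4→City (3).
Cut capacity = 10 + 11 + 3 = 24.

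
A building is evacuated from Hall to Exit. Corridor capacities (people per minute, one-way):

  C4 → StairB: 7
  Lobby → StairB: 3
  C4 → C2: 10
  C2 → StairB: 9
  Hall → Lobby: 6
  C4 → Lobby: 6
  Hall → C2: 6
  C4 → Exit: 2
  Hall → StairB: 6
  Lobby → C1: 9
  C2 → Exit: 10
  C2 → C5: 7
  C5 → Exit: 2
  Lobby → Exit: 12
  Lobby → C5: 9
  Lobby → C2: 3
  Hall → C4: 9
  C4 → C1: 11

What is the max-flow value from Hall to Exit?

21

Augment Hall→C4→Exit: bottleneck 2, flow now 2.
Augment Hall→Lobby→Exit: bottleneck 6, flow now 8.
Augment Hall→C2→Exit: bottleneck 6, flow now 14.
Augment Hall→C4→Lobby→Exit: bottleneck 6, flow now 20.
Augment Hall→C4→C2→Exit: bottleneck 1, flow now 21.
No augmenting path remains; maximum flow = 21.
In the residual graph, reachable from Hall: {Hall, StairB}.
Min-cut edges: Hall→C4 (9), Hall→Lobby (6), Hall→C2 (6); capacity 9 + 6 + 6 = 21.
This cut is saturated, so no flow can exceed 21.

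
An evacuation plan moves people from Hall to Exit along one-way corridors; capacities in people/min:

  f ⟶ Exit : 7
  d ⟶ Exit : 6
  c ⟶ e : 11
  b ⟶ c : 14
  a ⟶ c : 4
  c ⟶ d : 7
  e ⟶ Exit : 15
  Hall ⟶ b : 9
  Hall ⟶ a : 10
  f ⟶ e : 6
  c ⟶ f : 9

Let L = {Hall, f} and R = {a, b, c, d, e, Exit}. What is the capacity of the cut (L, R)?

Edges leaving {Hall, f}: Hall→a (10), Hall→b (9), f→e (6), f→Exit (7).
Cut capacity = 10 + 9 + 6 + 7 = 32.

32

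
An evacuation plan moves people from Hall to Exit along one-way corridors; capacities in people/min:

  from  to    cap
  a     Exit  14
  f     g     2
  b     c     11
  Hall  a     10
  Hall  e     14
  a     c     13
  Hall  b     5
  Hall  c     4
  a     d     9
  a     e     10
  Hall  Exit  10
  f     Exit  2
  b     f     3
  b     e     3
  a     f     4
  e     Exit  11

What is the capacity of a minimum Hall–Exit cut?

33

Augment Hall→Exit: bottleneck 10, flow now 10.
Augment Hall→a→Exit: bottleneck 10, flow now 20.
Augment Hall→e→Exit: bottleneck 11, flow now 31.
Augment Hall→b→f→Exit: bottleneck 2, flow now 33.
No augmenting path remains; maximum flow = 33.
By max-flow min-cut, the minimum cut capacity equals the max flow.
In the residual graph, reachable from Hall: {Hall, b, c, e, f, g}.
Min-cut edges: Hall→a (10), Hall→Exit (10), e→Exit (11), f→Exit (2); capacity 10 + 10 + 11 + 2 = 33.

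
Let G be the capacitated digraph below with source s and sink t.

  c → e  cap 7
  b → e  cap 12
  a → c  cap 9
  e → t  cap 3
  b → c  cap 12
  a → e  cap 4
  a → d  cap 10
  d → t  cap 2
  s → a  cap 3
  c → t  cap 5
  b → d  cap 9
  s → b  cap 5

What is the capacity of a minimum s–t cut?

Augment s→a→c→t: bottleneck 3, flow now 3.
Augment s→b→c→t: bottleneck 2, flow now 5.
Augment s→b→d→t: bottleneck 2, flow now 7.
Augment s→b→e→t: bottleneck 1, flow now 8.
No augmenting path remains; maximum flow = 8.
By max-flow min-cut, the minimum cut capacity equals the max flow.
In the residual graph, reachable from s: {s}.
Min-cut edges: s→a (3), s→b (5); capacity 3 + 5 = 8.

8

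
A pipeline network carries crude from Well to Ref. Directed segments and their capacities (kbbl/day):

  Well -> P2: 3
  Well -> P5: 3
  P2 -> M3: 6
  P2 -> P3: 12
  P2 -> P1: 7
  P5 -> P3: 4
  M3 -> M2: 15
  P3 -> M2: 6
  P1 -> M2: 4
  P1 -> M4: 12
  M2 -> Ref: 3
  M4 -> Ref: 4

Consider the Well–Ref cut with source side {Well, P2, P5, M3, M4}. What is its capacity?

42

Edges leaving {Well, P2, P5, M3, M4}: P2→P3 (12), P2→P1 (7), P5→P3 (4), M3→M2 (15), M4→Ref (4).
Cut capacity = 12 + 7 + 4 + 15 + 4 = 42.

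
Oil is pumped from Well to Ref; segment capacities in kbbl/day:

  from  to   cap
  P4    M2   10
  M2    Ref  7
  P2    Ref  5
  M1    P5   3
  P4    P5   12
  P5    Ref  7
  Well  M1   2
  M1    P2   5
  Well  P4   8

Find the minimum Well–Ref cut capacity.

10

Augment Well→M1→P5→Ref: bottleneck 2, flow now 2.
Augment Well→P4→P5→Ref: bottleneck 5, flow now 7.
Augment Well→P4→M2→Ref: bottleneck 3, flow now 10.
No augmenting path remains; maximum flow = 10.
By max-flow min-cut, the minimum cut capacity equals the max flow.
In the residual graph, reachable from Well: {Well}.
Min-cut edges: Well→M1 (2), Well→P4 (8); capacity 2 + 8 = 10.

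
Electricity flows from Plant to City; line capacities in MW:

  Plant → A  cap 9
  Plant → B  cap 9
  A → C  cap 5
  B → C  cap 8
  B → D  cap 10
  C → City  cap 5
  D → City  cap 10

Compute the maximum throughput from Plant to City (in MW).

14

Augment Plant→A→C→City: bottleneck 5, flow now 5.
Augment Plant→B→D→City: bottleneck 9, flow now 14.
No augmenting path remains; maximum flow = 14.
In the residual graph, reachable from Plant: {Plant, A}.
Min-cut edges: Plant→B (9), A→C (5); capacity 9 + 5 = 14.
This cut is saturated, so no flow can exceed 14.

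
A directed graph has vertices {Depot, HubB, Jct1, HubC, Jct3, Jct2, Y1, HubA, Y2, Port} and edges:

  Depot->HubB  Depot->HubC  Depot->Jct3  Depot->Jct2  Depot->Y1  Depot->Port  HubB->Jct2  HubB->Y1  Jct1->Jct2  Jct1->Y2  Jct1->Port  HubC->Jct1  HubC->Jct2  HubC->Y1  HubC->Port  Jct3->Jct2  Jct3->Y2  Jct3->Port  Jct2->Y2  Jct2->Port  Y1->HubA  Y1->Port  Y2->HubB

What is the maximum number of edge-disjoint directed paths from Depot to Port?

5

Assign every edge capacity 1; by Menger, the answer equals the max flow.
Path Depot→Port (+1); total 1.
Path Depot→HubC→Port (+1); total 2.
Path Depot→Jct3→Port (+1); total 3.
Path Depot→Jct2→Port (+1); total 4.
Path Depot→Y1→Port (+1); total 5.
No residual Depot→Port path; max flow = 5.
Certifying cut of size 5: {Depot→HubC, Depot→Jct3, Depot→Port, Jct2→Port, Y1→Port}.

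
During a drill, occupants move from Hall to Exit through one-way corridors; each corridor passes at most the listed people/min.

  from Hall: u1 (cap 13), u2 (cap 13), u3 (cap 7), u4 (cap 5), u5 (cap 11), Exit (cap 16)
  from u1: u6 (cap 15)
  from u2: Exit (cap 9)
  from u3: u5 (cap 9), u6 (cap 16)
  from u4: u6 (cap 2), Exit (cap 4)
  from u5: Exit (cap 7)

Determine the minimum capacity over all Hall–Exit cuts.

36

Augment Hall→Exit: bottleneck 16, flow now 16.
Augment Hall→u2→Exit: bottleneck 9, flow now 25.
Augment Hall→u4→Exit: bottleneck 4, flow now 29.
Augment Hall→u5→Exit: bottleneck 7, flow now 36.
No augmenting path remains; maximum flow = 36.
By max-flow min-cut, the minimum cut capacity equals the max flow.
In the residual graph, reachable from Hall: {Hall, u1, u2, u3, u4, u5, u6}.
Min-cut edges: Hall→Exit (16), u2→Exit (9), u4→Exit (4), u5→Exit (7); capacity 16 + 9 + 4 + 7 = 36.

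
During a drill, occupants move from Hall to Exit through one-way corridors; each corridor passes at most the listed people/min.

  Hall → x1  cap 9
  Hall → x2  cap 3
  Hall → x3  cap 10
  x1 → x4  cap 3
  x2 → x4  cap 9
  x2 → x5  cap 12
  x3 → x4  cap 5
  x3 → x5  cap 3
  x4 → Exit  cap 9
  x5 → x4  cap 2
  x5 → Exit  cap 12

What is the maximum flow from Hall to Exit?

Augment Hall→x1→x4→Exit: bottleneck 3, flow now 3.
Augment Hall→x2→x4→Exit: bottleneck 3, flow now 6.
Augment Hall→x3→x4→Exit: bottleneck 3, flow now 9.
Augment Hall→x3→x5→Exit: bottleneck 3, flow now 12.
Augment Hall→x3→x4→x2→x5→Exit: bottleneck 2, flow now 14. (uses reverse residual edge)
No augmenting path remains; maximum flow = 14.
In the residual graph, reachable from Hall: {Hall, x1, x3}.
Min-cut edges: Hall→x2 (3), x1→x4 (3), x3→x4 (5), x3→x5 (3); capacity 3 + 3 + 5 + 3 = 14.
This cut is saturated, so no flow can exceed 14.

14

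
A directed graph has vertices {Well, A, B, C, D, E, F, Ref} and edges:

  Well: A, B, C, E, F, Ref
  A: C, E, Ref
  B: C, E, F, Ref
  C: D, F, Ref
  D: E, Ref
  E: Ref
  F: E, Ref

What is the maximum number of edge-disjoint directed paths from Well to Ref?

Assign every edge capacity 1; by Menger, the answer equals the max flow.
Path Well→Ref (+1); total 1.
Path Well→A→Ref (+1); total 2.
Path Well→B→Ref (+1); total 3.
Path Well→C→Ref (+1); total 4.
Path Well→E→Ref (+1); total 5.
Path Well→F→Ref (+1); total 6.
No residual Well→Ref path; max flow = 6.
Certifying cut of size 6: {Well→A, Well→B, Well→C, Well→E, Well→F, Well→Ref}.

6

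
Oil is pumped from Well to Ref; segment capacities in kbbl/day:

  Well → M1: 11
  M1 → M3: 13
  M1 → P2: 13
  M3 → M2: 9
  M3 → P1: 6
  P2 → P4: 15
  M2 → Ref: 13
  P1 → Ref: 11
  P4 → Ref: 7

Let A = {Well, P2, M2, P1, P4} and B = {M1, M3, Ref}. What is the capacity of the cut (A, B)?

Edges leaving {Well, P2, M2, P1, P4}: Well→M1 (11), M2→Ref (13), P1→Ref (11), P4→Ref (7).
Cut capacity = 11 + 13 + 11 + 7 = 42.

42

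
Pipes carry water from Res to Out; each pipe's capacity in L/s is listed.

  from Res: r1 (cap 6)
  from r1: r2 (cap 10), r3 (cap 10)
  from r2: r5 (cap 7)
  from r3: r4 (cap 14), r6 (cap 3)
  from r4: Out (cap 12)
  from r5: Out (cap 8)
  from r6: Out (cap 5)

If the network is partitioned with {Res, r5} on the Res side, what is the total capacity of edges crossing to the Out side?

Edges leaving {Res, r5}: Res→r1 (6), r5→Out (8).
Cut capacity = 6 + 8 = 14.

14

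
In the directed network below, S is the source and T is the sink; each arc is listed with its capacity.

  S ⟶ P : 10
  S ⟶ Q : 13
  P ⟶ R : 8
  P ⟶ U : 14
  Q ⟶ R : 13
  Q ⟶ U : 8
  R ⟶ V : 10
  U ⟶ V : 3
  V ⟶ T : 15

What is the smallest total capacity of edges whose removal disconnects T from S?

Augment S→P→R→V→T: bottleneck 8, flow now 8.
Augment S→P→U→V→T: bottleneck 2, flow now 10.
Augment S→Q→R→V→T: bottleneck 2, flow now 12.
Augment S→Q→U→V→T: bottleneck 1, flow now 13.
No augmenting path remains; maximum flow = 13.
By max-flow min-cut, the minimum cut capacity equals the max flow.
In the residual graph, reachable from S: {S, P, Q, R, U}.
Min-cut edges: R→V (10), U→V (3); capacity 10 + 3 = 13.

13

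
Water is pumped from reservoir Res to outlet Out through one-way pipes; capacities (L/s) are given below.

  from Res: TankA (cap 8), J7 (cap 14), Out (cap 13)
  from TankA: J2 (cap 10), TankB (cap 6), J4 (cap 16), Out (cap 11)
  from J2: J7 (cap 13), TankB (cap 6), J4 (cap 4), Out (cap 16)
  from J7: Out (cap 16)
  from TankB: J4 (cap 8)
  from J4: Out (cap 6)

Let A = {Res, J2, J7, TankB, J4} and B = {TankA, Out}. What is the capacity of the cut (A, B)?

59

Edges leaving {Res, J2, J7, TankB, J4}: Res→TankA (8), Res→Out (13), J2→Out (16), J7→Out (16), J4→Out (6).
Cut capacity = 8 + 13 + 16 + 16 + 6 = 59.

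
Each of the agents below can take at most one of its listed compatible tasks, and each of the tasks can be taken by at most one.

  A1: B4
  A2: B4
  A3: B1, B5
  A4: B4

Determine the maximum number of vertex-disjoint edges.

Unit-capacity flow: source→left, listed edges, right→sink; max matching = max flow.
Augmenting path A1→B4 (+1); matched 1.
Augmenting path A3→B1 (+1); matched 2.
No augmenting path remains; maximum matching = 2.
König certificate: {A3, B4} is a vertex cover of size 2 (every listed pair touches it), so no matching can be larger.

2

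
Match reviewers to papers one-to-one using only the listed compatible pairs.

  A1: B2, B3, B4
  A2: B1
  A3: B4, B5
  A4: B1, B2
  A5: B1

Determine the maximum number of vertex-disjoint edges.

Unit-capacity flow: source→left, listed edges, right→sink; max matching = max flow.
Augmenting path A1→B2 (+1); matched 1.
Augmenting path A2→B1 (+1); matched 2.
Augmenting path A3→B4 (+1); matched 3.
Augmenting path A4→B2→A1→B3 (+1); matched 4.
No augmenting path remains; maximum matching = 4.
König certificate: {A1, A3, A4, B1} is a vertex cover of size 4 (every listed pair touches it), so no matching can be larger.

4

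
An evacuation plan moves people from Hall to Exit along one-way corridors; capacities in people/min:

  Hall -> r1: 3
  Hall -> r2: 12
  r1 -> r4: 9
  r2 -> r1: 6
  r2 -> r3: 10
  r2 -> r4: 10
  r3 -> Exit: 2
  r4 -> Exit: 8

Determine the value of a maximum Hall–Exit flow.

Augment Hall→r1→r4→Exit: bottleneck 3, flow now 3.
Augment Hall→r2→r3→Exit: bottleneck 2, flow now 5.
Augment Hall→r2→r4→Exit: bottleneck 5, flow now 10.
No augmenting path remains; maximum flow = 10.
In the residual graph, reachable from Hall: {Hall, r1, r2, r3, r4}.
Min-cut edges: r3→Exit (2), r4→Exit (8); capacity 2 + 8 = 10.
This cut is saturated, so no flow can exceed 10.

10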